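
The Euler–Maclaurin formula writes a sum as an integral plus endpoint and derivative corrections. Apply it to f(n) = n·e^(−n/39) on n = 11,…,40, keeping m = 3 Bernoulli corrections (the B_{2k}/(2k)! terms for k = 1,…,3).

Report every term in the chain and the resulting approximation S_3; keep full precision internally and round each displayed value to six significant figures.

∫_11^40 x·e^(−x/39) dx evaluates to 366.015.
½[f(11) + f(40)] = ½[8.29659 + 14.3427] = 11.3196.
Integral + boundary = 377.334.
k=1: B_{2}/(2)! × [f^{(1)}(40) − f^{(1)}(11)] = 1/12 × (-0.00919401 − 0.541502) = -0.0458913.
Partial sum through k=1: 377.288.
k=2: B_{4}/(4)! × [f^{(3)}(40) − f^{(3)}(11)] = −1/720 × (0.000465443 − 0.00134778) = 1.22547e-06.
Partial sum through k=2: 377.288.
k=3: B_{6}/(6)! × [f^{(5)}(40) − f^{(5)}(11)] = 1/30240 × (6.15997e-07 − 1.53816e-06) = -3.04948e-11.

S_3 ≈ 377.288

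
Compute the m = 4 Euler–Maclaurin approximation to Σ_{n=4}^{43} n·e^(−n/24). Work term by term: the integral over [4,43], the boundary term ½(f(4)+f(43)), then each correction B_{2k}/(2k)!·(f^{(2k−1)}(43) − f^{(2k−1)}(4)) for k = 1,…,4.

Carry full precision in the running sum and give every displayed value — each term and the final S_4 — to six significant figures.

S_4 ≈ 306.018

∫_4^43 x·e^(−x/24) dx evaluates to 300.811.
Endpoint term: (f(4) + f(43))/2 = (3.38593 + 7.16733)/2 = 5.27663.
Running total after boundary: 306.087.
k=1: B_{2}/(2)! × [f^{(1)}(43) − f^{(1)}(4)] = 1/12 × (-0.131957 − 0.705401) = -0.0697798.
After k=1: 306.018.
k=2: B_{4}/(4)! × [f^{(3)}(43) − f^{(3)}(4)] = −1/720 × (0.000349666 − 0.00416383) = 5.29745e-06.
After k=2: 306.018.
k=3: B_{6}/(6)! × [f^{(5)}(43) − f^{(5)}(4)] = 1/30240 × (1.61185e-06 − 1.23316e-05) = -3.54489e-10.
After k=3: 306.018.
k=4: B_{8}/(8)! × [f^{(7)}(43) − f^{(7)}(4)] = −1/1209600 × (4.54277e-09 − 3.02679e-08) = 2.12675e-14.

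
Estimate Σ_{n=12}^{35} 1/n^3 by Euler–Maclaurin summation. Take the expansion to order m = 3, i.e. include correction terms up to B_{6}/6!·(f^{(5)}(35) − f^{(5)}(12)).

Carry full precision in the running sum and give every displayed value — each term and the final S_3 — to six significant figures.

S_3 ≈ 0.00337693

∫_12^35 1/x^3 dx evaluates to 0.00306406.
Endpoint term: (f(12) + f(35))/2 = (0.000578704 + 2.33236e-05)/2 = 0.000301014.
Running total after boundary: 0.00336507.
Order-1 term: 1/12 · (-1.99917e-06 − (-0.000144676)) = 1.18897e-05.
After k=1: 0.00337696.
Order-2 term: −1/720 · (-3.26395e-08 − (-2.00939e-05)) = -2.78628e-08.
After k=2: 0.00337693.
Order-3 term: 1/30240 · (-1.11907e-09 − (-5.86071e-06)) = 1.93770e-10.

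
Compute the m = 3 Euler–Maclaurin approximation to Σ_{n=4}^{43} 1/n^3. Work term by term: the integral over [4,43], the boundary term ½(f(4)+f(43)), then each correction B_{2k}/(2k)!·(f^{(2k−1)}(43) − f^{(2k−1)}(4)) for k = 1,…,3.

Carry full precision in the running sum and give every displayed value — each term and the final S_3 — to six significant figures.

The integral term ∫_4^43 1/x^3 dx = 0.0309796.
Endpoint term: (f(4) + f(43))/2 = (0.0156250 + 1.25775e-05)/2 = 0.00781879.
Integral + boundary = 0.0387984.
k=1: B_{2}/(2)! × [f^{(1)}(43) − f^{(1)}(4)] = 1/12 × (-8.77501e-07 − (-0.0117188)) = 0.000976489.
Partial sum through k=1: 0.0397749.
k=2: B_{4}/(4)! × [f^{(3)}(43) − f^{(3)}(4)] = −1/720 × (-9.49162e-09 − (-0.0146484)) = -2.03450e-05.
Partial sum through k=2: 0.0397545.
k=3: B_{6}/(6)! × [f^{(5)}(43) − f^{(5)}(4)] = 1/30240 × (-2.15602e-10 − (-0.0384521)) = 1.27157e-06.

S_3 ≈ 0.0397558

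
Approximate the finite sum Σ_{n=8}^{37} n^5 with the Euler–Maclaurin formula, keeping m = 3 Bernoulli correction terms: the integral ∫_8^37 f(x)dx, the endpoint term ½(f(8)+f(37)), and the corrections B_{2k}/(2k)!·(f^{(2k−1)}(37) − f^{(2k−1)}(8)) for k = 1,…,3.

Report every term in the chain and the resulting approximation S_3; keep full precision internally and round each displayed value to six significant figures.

S_3 ≈ 4.63045e+08

∫_8^37 x^5 dx evaluates to 4.27577e+08.
½[f(8) + f(37)] = ½[32768.0 + 6.93440e+07] = 3.46884e+07.
So far: 4.62266e+08.
Order-1 term: 1/12 · (9.37080e+06 − 20480.0) = 779194.
Partial sum through k=1: 4.63045e+08.
Order-2 term: −1/720 · (82140.0 − 3840.00) = -108.750.
Partial sum through k=2: 4.63045e+08.
Order-3 term: 1/30240 · (120.000 − 120.000) = 0.00000.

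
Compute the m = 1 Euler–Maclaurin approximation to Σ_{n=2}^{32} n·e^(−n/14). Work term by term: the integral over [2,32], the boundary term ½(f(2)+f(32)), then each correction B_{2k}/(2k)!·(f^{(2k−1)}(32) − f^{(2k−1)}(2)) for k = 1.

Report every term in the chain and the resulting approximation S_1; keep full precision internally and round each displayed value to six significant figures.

S_1 ≈ 131.106

Integral: ∫_2^32 x·e^(−x/14) dx = 128.685.
Endpoint term: (f(2) + f(32))/2 = (1.73376 + 3.25444)/2 = 2.49410.
So far: 131.179.
Correction k=1: B_{2}/2! · (f^{(1)}(32) − f^{(1)}(2)) = 1/12 · (-0.130759 − 0.743038) = -0.0728164.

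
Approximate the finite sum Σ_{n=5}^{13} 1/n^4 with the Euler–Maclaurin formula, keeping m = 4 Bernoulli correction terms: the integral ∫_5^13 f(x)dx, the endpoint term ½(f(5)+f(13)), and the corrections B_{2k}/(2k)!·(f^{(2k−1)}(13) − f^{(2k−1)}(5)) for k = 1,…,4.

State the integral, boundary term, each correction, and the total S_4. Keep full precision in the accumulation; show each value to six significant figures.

S_4 ≈ 0.00343619

Integral: ∫_5^13 1/x^4 dx = 0.00251494.
½[f(5) + f(13)] = ½[0.00160000 + 3.50128e-05] = 0.000817506.
Running total after boundary: 0.00333245.
Correction k=1: B_{2}/2! · (f^{(1)}(13) − f^{(1)}(5)) = 1/12 · (-1.07732e-05 − (-0.00128000)) = 0.000105769.
Partial sum through k=1: 0.00343822.
Correction k=2: B_{4}/4! · (f^{(3)}(13) − f^{(3)}(5)) = −1/720 · (-1.91240e-06 − (-0.00153600)) = -2.13068e-06.
Partial sum through k=2: 0.00343609.
Correction k=3: B_{6}/6! · (f^{(5)}(13) − f^{(5)}(5)) = 1/30240 · (-6.33693e-07 − (-0.00344064)) = 1.13757e-07.
Partial sum through k=3: 0.00343620.
Correction k=4: B_{8}/8! · (f^{(7)}(13) − f^{(7)}(5)) = −1/1209600 · (-3.37470e-07 − (-0.0123863)) = -1.02397e-08.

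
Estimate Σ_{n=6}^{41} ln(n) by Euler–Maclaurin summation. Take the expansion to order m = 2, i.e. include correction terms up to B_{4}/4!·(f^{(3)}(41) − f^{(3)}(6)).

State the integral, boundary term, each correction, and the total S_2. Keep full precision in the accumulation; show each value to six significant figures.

Integral: ∫_6^41 ln(x) dx = 106.506.
½[f(6) + f(41)] = ½[1.79176 + 3.71357] = 2.75267.
So far: 109.259.
Order-1 term: 1/12 · (0.0243902 − 0.166667) = -0.0118564.
Partial sum through k=1: 109.247.
Order-2 term: −1/720 · (2.90187e-05 − 0.00925926) = 1.28198e-05.

S_2 ≈ 109.247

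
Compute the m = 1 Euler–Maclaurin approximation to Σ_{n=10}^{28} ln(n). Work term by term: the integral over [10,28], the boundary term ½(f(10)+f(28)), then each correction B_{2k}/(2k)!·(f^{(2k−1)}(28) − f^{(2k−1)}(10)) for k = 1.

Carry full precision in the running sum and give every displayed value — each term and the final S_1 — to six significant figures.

S_1 ≈ 55.0879

Integral: ∫_10^28 ln(x) dx = 52.2759.
Endpoint term: (f(10) + f(28))/2 = (2.30259 + 3.33220)/2 = 2.81739.
Integral + boundary = 55.0933.
Correction k=1: B_{2}/2! · (f^{(1)}(28) − f^{(1)}(10)) = 1/12 · (0.0357143 − 0.100000) = -0.00535714.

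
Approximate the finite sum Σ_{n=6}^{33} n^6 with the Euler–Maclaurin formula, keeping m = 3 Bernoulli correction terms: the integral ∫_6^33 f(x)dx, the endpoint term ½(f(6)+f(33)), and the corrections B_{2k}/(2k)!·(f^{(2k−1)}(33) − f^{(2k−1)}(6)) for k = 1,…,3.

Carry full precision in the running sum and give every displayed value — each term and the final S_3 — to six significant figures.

S_3 ≈ 6.75362e+09

Integral: ∫_6^33 x^6 dx = 6.08831e+09.
½[f(6) + f(33)] = ½[46656.0 + 1.29147e+09] = 6.45757e+08.
So far: 6.73407e+09.
k=1: B_{2}/(2)! × [f^{(1)}(33) − f^{(1)}(6)] = 1/12 × (2.34812e+08 − 46656.0) = 1.95638e+07.
After k=1: 6.75363e+09.
k=2: B_{4}/(4)! × [f^{(3)}(33) − f^{(3)}(6)] = −1/720 × (4.31244e+06 − 25920.0) = -5953.50.
After k=2: 6.75362e+09.
k=3: B_{6}/(6)! × [f^{(5)}(33) − f^{(5)}(6)] = 1/30240 × (23760.0 − 4320.00) = 0.642857.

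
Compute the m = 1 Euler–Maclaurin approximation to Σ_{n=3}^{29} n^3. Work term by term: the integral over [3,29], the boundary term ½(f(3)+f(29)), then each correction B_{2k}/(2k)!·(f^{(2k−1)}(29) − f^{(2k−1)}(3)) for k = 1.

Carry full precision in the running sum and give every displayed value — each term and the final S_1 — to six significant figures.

Integral: ∫_3^29 x^3 dx = 176800.
½[f(3) + f(29)] = ½[27.0000 + 24389.0] = 12208.0.
Running total after boundary: 189008.
Correction k=1: B_{2}/2! · (f^{(1)}(29) − f^{(1)}(3)) = 1/12 · (2523.00 − 27.0000) = 208.000.

S_1 ≈ 189216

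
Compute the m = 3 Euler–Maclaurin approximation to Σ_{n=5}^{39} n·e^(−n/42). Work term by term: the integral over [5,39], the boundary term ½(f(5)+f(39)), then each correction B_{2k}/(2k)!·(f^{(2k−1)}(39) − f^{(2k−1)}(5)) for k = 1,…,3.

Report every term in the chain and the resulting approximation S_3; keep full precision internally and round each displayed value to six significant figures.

The integral term ∫_5^39 x·e^(−x/42) dx = 408.259.
Endpoint term: (f(5) + f(39))/2 = (4.43883 + 15.4096)/2 = 9.92421.
Integral + boundary = 418.183.
Correction k=1: B_{2}/2! · (f^{(1)}(39) − f^{(1)}(5)) = 1/12 · (0.0282227 − 0.782079) = -0.0628214.
Running total after k=1: 418.120.
Correction k=2: B_{4}/4! · (f^{(3)}(39) − f^{(3)}(5)) = −1/720 · (0.000463979 − 0.00144989) = 1.36932e-06.
Running total after k=2: 418.120.
Correction k=3: B_{6}/6! · (f^{(5)}(39) − f^{(5)}(5)) = 1/30240 · (5.16983e-07 − 1.39253e-06) = -2.89534e-11.

S_3 ≈ 418.120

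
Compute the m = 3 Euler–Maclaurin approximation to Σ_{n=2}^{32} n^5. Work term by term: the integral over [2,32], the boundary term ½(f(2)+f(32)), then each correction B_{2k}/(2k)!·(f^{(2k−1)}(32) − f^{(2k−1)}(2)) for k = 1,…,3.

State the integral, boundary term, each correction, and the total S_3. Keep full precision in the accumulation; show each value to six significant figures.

S_3 ≈ 1.96171e+08

The integral term ∫_2^32 x^5 dx = 1.78957e+08.
½[f(2) + f(32)] = ½[32.0000 + 3.35544e+07] = 1.67772e+07.
Running total after boundary: 1.95734e+08.
Order-1 term: 1/12 · (5.24288e+06 − 80.0000) = 436900.
Partial sum through k=1: 1.96171e+08.
Order-2 term: −1/720 · (61440.0 − 240.000) = -85.0000.
Partial sum through k=2: 1.96171e+08.
Order-3 term: 1/30240 · (120.000 − 120.000) = 0.00000.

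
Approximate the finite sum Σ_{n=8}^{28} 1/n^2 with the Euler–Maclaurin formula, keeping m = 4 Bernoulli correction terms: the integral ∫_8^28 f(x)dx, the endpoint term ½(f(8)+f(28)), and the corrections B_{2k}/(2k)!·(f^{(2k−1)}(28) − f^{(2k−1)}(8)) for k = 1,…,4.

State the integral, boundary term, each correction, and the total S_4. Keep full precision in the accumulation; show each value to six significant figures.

Integral: ∫_8^28 1/x^2 dx = 0.0892857.
Endpoint term: (f(8) + f(28))/2 = (0.0156250 + 0.00127551)/2 = 0.00845026.
Integral + boundary = 0.0977360.
k=1: B_{2}/(2)! × [f^{(1)}(28) − f^{(1)}(8)] = 1/12 × (-9.11079e-05 − (-0.00390625)) = 0.000317929.
Running total after k=1: 0.0980539.
k=2: B_{4}/(4)! × [f^{(3)}(28) − f^{(3)}(8)] = −1/720 × (-1.39451e-06 − (-0.000732422)) = -1.01532e-06.
Running total after k=2: 0.0980529.
k=3: B_{6}/(6)! × [f^{(5)}(28) − f^{(5)}(8)] = 1/30240 × (-5.33613e-08 − (-0.000343323)) = 1.13515e-08.
Running total after k=3: 0.0980529.
k=4: B_{8}/(8)! × [f^{(7)}(28) − f^{(7)}(8)] = −1/1209600 × (-3.81152e-09 − (-0.000300407)) = -2.48350e-10.

S_4 ≈ 0.0980529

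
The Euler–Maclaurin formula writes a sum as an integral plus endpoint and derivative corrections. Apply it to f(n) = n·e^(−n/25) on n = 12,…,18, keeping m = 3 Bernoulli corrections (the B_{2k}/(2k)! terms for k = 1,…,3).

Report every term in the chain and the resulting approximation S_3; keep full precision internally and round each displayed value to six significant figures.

S_3 ≈ 57.1940

∫_12^18 x·e^(−x/25) dx evaluates to 49.1160.
Endpoint term: (f(12) + f(18))/2 = (7.42540 + 8.76154)/2 = 8.09347.
Integral + boundary = 57.2094.
Order-1 term: 1/12 · (0.136291 − 0.321767) = -0.0154564.
Partial sum through k=1: 57.1940.
Order-2 term: −1/720 · (0.00177567 − 0.00249493) = 9.98976e-07.
Partial sum through k=2: 57.1940.
Order-3 term: 1/30240 · (5.33325e-06 − 7.16007e-06) = -6.04107e-11.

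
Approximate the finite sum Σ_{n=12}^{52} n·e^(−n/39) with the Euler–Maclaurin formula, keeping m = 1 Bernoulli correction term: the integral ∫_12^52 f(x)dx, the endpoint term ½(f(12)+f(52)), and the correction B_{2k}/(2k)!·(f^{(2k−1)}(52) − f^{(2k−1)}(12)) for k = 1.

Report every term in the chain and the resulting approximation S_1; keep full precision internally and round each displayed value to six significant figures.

S_1 ≈ 537.905

Integral: ∫_12^52 x·e^(−x/39) dx = 526.690.
Boundary: ½(f(12) + f(52)) = ½(8.82170 + 13.7071) = 11.2644.
Integral + boundary = 537.955.
k=1: B_{2}/(2)! × [f^{(1)}(52) − f^{(1)}(12)] = 1/12 × (-0.0878657 − 0.508944) = -0.0497342.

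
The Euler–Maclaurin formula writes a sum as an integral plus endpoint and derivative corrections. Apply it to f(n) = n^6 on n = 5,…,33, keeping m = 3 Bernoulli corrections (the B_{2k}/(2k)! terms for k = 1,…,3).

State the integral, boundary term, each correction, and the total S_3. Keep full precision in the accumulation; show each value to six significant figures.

S_3 ≈ 6.75364e+09

The integral term ∫_5^33 x^6 dx = 6.08834e+09.
Boundary: ½(f(5) + f(33)) = ½(15625.0 + 1.29147e+09) = 6.45742e+08.
So far: 6.73408e+09.
k=1: B_{2}/(2)! × [f^{(1)}(33) − f^{(1)}(5)] = 1/12 × (2.34812e+08 − 18750.0) = 1.95661e+07.
After k=1: 6.75365e+09.
k=2: B_{4}/(4)! × [f^{(3)}(33) − f^{(3)}(5)] = −1/720 × (4.31244e+06 − 15000.0) = -5968.67.
After k=2: 6.75364e+09.
k=3: B_{6}/(6)! × [f^{(5)}(33) − f^{(5)}(5)] = 1/30240 × (23760.0 − 3600.00) = 0.666667.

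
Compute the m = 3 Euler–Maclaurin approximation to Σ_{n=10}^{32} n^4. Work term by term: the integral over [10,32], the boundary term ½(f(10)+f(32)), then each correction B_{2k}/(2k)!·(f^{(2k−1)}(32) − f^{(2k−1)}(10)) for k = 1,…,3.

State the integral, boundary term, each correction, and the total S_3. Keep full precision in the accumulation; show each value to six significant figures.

Integral: ∫_10^32 x^4 dx = 6.69089e+06.
½[f(10) + f(32)] = ½[10000.0 + 1.04858e+06] = 529288.
Integral + boundary = 7.22017e+06.
k=1: B_{2}/(2)! × [f^{(1)}(32) − f^{(1)}(10)] = 1/12 × (131072 − 4000.00) = 10589.3.
After k=1: 7.23076e+06.
k=2: B_{4}/(4)! × [f^{(3)}(32) − f^{(3)}(10)] = −1/720 × (768.000 − 240.000) = -0.733333.
After k=2: 7.23076e+06.
k=3: B_{6}/(6)! × [f^{(5)}(32) − f^{(5)}(10)] = 1/30240 × (0.00000 − 0.00000) = 0.00000.

S_3 ≈ 7.23076e+06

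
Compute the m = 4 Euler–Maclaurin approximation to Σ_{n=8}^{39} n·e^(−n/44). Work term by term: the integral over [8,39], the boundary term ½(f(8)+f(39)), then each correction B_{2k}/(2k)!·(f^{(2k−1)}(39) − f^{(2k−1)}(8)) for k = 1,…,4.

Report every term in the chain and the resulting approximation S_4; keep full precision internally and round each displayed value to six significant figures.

S_4 ≈ 413.767

Integral: ∫_8^39 x·e^(−x/44) dx = 402.448.
½[f(8) + f(39)] = ½[6.67002 + 16.0739] = 11.3720.
Running total after boundary: 413.820.
Correction k=1: B_{2}/2! · (f^{(1)}(39) − f^{(1)}(8)) = 1/12 · (0.0468354 − 0.682161) = -0.0529438.
Running total after k=1: 413.767.
Correction k=2: B_{4}/4! · (f^{(3)}(39) − f^{(3)}(8)) = −1/720 · (0.000449968 − 0.00121367) = 1.06070e-06.
Running total after k=2: 413.767.
Correction k=3: B_{6}/6! · (f^{(5)}(39) − f^{(5)}(8)) = 1/30240 · (4.52348e-07 − 1.07179e-06) = -2.04842e-11.
Running total after k=3: 413.767.
Correction k=4: B_{8}/8! · (f^{(7)}(39) − f^{(7)}(8)) = −1/1209600 · (3.47249e-10 − 7.83411e-10) = 3.60584e-16.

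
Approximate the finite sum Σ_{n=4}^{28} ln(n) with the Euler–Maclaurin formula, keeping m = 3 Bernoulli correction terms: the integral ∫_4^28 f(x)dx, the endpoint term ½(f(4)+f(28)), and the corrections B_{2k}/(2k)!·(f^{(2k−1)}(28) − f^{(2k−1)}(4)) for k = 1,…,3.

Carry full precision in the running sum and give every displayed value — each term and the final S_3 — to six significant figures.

S_3 ≈ 66.0980

∫_4^28 ln(x) dx evaluates to 63.7565.
½[f(4) + f(28)] = ½[1.38629 + 3.33220] = 2.35925.
Running total after boundary: 66.1158.
Order-1 term: 1/12 · (0.0357143 − 0.250000) = -0.0178571.
Partial sum through k=1: 66.0979.
Order-2 term: −1/720 · (9.11079e-05 − 0.0312500) = 4.32762e-05.
Partial sum through k=2: 66.0980.
Order-3 term: 1/30240 · (1.39451e-06 − 0.0234375) = -7.75003e-07.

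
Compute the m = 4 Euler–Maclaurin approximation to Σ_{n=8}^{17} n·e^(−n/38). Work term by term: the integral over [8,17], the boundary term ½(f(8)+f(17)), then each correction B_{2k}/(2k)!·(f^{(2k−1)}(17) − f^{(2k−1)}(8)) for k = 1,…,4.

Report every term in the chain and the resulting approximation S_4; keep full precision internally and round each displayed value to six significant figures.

S_4 ≈ 88.6522

Integral: ∫_8^17 x·e^(−x/38) dx = 80.0013.
Boundary: ½(f(8) + f(17)) = ½(6.48126 + 10.8682) = 8.67475.
Running total after boundary: 88.6761.
Order-1 term: 1/12 · (0.353302 − 0.639598) = -0.0238580.
Partial sum through k=1: 88.6522.
Order-2 term: −1/720 · (0.00113014 − 0.00156504) = 6.04027e-07.
Partial sum through k=2: 88.6522.
Order-3 term: 1/30240 · (1.39585e-06 − 1.86090e-06) = -1.53787e-11.
Partial sum through k=3: 88.6522.
Order-4 term: −1/1209600 · (1.39131e-09 − 1.82686e-09) = 3.60072e-16.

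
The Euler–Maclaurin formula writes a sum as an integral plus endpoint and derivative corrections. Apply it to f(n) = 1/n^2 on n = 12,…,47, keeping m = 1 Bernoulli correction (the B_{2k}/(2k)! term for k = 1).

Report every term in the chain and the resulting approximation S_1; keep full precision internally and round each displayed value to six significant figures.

The integral term ∫_12^47 1/x^2 dx = 0.0620567.
Endpoint term: (f(12) + f(47))/2 = (0.00694444 + 0.000452694)/2 = 0.00369857.
Running total after boundary: 0.0657553.
Order-1 term: 1/12 · (-1.92636e-05 − (-0.00115741)) = 9.48453e-05.

S_1 ≈ 0.0658502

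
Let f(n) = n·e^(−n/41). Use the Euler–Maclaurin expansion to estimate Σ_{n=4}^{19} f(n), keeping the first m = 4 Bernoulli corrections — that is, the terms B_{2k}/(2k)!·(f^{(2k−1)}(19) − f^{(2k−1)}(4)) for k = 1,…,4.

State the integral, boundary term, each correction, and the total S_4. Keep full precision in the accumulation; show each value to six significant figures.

S_4 ≈ 133.589

Integral: ∫_4^19 x·e^(−x/41) dx = 125.838.
Boundary: ½(f(4) + f(19)) = ½(3.62819 + 11.9535) = 7.79085.
Running total after boundary: 133.629.
k=1: B_{2}/(2)! × [f^{(1)}(19) − f^{(1)}(4)] = 1/12 × (0.337583 − 0.818555) = -0.0400810.
After k=1: 133.589.
k=2: B_{4}/(4)! × [f^{(3)}(19) − f^{(3)}(4)] = −1/720 × (0.000949343 − 0.00156612) = 8.56635e-07.
After k=2: 133.589.
k=3: B_{6}/(6)! × [f^{(5)}(19) − f^{(5)}(4)] = 1/30240 × (1.01003e-06 − 1.57364e-06) = -1.86380e-11.
After k=3: 133.589.
k=4: B_{8}/(8)! × [f^{(7)}(19) − f^{(7)}(4)] = −1/1209600 × (8.65744e-10 − 1.31804e-09) = 3.73924e-16.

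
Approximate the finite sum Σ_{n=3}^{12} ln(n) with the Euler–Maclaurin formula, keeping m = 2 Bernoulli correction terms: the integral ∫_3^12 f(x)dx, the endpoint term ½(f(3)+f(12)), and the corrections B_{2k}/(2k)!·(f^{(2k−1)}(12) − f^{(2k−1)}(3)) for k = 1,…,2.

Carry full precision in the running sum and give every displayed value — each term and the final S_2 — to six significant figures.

S_2 ≈ 19.2941

∫_3^12 ln(x) dx evaluates to 17.5230.
Boundary: ½(f(3) + f(12)) = ½(1.09861 + 2.48491) = 1.79176.
So far: 19.3148.
k=1: B_{2}/(2)! × [f^{(1)}(12) − f^{(1)}(3)] = 1/12 × (0.0833333 − 0.333333) = -0.0208333.
Running total after k=1: 19.2940.
k=2: B_{4}/(4)! × [f^{(3)}(12) − f^{(3)}(3)] = −1/720 × (0.00115741 − 0.0740741) = 0.000101273.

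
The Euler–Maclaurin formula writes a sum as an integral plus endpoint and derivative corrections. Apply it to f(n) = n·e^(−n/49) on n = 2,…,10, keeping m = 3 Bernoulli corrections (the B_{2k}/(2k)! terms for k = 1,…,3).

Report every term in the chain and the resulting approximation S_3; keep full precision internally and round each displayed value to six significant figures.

S_3 ≈ 46.7587

∫_2^10 x·e^(−x/49) dx evaluates to 41.7443.
Endpoint term: (f(2) + f(10))/2 = (1.92001 + 8.15396)/2 = 5.03698.
Integral + boundary = 46.7813.
k=1: B_{2}/(2)! × [f^{(1)}(10) − f^{(1)}(2)] = 1/12 × (0.648988 − 0.920822) = -0.0226528.
Partial sum through k=1: 46.7587.
k=2: B_{4}/(4)! × [f^{(3)}(10) − f^{(3)}(2)] = −1/720 × (0.000949513 − 0.00118319) = 3.24548e-07.
Partial sum through k=2: 46.7587.
k=3: B_{6}/(6)! × [f^{(5)}(10) − f^{(5)}(2)] = 1/30240 × (6.78353e-07 − 8.25847e-07) = -4.87744e-12.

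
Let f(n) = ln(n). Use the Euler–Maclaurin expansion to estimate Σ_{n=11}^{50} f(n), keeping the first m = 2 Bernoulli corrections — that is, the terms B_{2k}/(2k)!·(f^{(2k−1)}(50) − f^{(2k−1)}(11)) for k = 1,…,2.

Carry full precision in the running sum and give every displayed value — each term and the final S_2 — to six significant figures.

S_2 ≈ 133.373

Integral: ∫_11^50 ln(x) dx = 130.224.
Endpoint term: (f(11) + f(50))/2 = (2.39790 + 3.91202)/2 = 3.15496.
Running total after boundary: 133.379.
k=1: B_{2}/(2)! × [f^{(1)}(50) − f^{(1)}(11)] = 1/12 × (0.0200000 − 0.0909091) = -0.00590909.
Partial sum through k=1: 133.373.
k=2: B_{4}/(4)! × [f^{(3)}(50) − f^{(3)}(11)] = −1/720 × (1.60000e-05 − 0.00150263) = 2.06476e-06.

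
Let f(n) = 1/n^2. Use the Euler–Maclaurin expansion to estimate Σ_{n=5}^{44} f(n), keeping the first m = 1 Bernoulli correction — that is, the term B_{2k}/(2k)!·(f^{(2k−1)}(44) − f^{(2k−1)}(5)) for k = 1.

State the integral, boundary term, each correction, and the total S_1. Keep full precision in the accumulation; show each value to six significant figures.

S_1 ≈ 0.198862

The integral term ∫_5^44 1/x^2 dx = 0.177273.
Endpoint term: (f(5) + f(44))/2 = (0.0400000 + 0.000516529)/2 = 0.0202583.
Integral + boundary = 0.197531.
Order-1 term: 1/12 · (-2.34786e-05 − (-0.0160000)) = 0.00133138.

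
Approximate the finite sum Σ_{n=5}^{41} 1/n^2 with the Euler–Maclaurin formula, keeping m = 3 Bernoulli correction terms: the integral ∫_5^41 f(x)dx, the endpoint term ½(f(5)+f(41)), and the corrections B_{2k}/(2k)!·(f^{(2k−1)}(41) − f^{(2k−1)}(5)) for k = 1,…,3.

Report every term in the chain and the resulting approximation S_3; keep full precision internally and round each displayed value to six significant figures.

S_3 ≈ 0.197228

The integral term ∫_5^41 1/x^2 dx = 0.175610.
Boundary: ½(f(5) + f(41)) = ½(0.0400000 + 0.000594884) = 0.0202974.
Integral + boundary = 0.195907.
Correction k=1: B_{2}/2! · (f^{(1)}(41) − f^{(1)}(5)) = 1/12 · (-2.90187e-05 − (-0.0160000)) = 0.00133092.
Running total after k=1: 0.197238.
Correction k=2: B_{4}/4! · (f^{(3)}(41) − f^{(3)}(5)) = −1/720 · (-2.07153e-07 − (-0.00768000)) = -1.06664e-05.
Running total after k=2: 0.197227.
Correction k=3: B_{6}/6! · (f^{(5)}(41) − f^{(5)}(5)) = 1/30240 · (-3.69697e-09 − (-0.00921600)) = 3.04762e-07.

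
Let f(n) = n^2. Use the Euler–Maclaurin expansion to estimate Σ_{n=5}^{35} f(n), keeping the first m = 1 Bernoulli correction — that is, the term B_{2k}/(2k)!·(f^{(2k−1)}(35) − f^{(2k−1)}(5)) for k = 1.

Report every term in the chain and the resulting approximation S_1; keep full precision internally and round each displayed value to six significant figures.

S_1 ≈ 14880.0

The integral term ∫_5^35 x^2 dx = 14250.0.
½[f(5) + f(35)] = ½[25.0000 + 1225.00] = 625.000.
So far: 14875.0.
Order-1 term: 1/12 · (70.0000 − 10.0000) = 5.00000.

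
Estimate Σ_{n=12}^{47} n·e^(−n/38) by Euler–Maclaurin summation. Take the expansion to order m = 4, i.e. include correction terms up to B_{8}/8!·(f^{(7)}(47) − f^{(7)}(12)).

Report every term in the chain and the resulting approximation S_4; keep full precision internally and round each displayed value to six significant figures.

The integral term ∫_12^47 x·e^(−x/38) dx = 447.837.
Endpoint term: (f(12) + f(47))/2 = (8.75056 + 13.6441)/2 = 11.1973.
So far: 459.035.
Correction k=1: B_{2}/2! · (f^{(1)}(47) − f^{(1)}(12)) = 1/12 · (-0.0687551 − 0.498935) = -0.0473075.
Partial sum through k=1: 458.987.
Correction k=2: B_{4}/4! · (f^{(3)}(47) − f^{(3)}(12)) = −1/720 · (0.000354463 − 0.00135551) = 1.39035e-06.
Partial sum through k=2: 458.987.
Correction k=3: B_{6}/6! · (f^{(5)}(47) − f^{(5)}(12)) = 1/30240 · (5.23919e-07 − 1.63816e-06) = -3.68466e-11.
Partial sum through k=3: 458.987.
Correction k=4: B_{8}/8! · (f^{(7)}(47) − f^{(7)}(12)) = −1/1209600 · (5.55655e-10 − 1.61884e-09) = 8.78953e-16.

S_4 ≈ 458.987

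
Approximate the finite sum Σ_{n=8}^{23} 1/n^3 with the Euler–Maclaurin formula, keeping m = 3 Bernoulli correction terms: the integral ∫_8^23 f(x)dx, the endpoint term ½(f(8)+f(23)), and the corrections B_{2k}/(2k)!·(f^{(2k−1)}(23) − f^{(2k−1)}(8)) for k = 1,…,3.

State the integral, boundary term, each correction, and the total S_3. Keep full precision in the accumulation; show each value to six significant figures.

S_3 ≈ 0.00794481

∫_8^23 1/x^3 dx evaluates to 0.00686732.
Boundary: ½(f(8) + f(23)) = ½(0.00195312 + 8.21895e-05) = 0.00101766.
Integral + boundary = 0.00788498.
Correction k=1: B_{2}/2! · (f^{(1)}(23) − f^{(1)}(8)) = 1/12 · (-1.07204e-05 − (-0.000732422)) = 6.01418e-05.
Partial sum through k=1: 0.00794512.
Correction k=2: B_{4}/4! · (f^{(3)}(23) − f^{(3)}(8)) = −1/720 · (-4.05307e-07 − (-0.000228882)) = -3.17329e-07.
Partial sum through k=2: 0.00794480.
Correction k=3: B_{6}/6! · (f^{(5)}(23) − f^{(5)}(8)) = 1/30240 · (-3.21794e-08 − (-0.000150204)) = 4.96599e-09.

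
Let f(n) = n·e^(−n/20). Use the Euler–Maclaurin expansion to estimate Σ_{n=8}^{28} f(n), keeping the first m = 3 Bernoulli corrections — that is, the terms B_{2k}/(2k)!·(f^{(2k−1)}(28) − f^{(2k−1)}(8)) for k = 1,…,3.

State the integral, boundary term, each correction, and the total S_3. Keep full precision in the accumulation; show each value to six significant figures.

Integral: ∫_8^28 x·e^(−x/20) dx = 138.646.
½[f(8) + f(28)] = ½[5.36256 + 6.90471] = 6.13364.
Integral + boundary = 144.780.
Order-1 term: 1/12 · (-0.0986388 − 0.402192) = -0.0417359.
After k=1: 144.738.
Order-2 term: −1/720 · (0.000986388 − 0.00435708) = 4.68152e-06.
After k=2: 144.738.
Order-3 term: 1/30240 · (5.54843e-06 − 1.92717e-05) = -4.53812e-10.

S_3 ≈ 144.738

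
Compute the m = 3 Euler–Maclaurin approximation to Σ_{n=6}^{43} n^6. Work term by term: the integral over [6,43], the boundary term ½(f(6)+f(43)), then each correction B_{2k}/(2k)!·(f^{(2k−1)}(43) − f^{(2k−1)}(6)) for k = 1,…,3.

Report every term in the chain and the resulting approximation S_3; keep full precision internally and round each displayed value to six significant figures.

∫_6^43 x^6 dx evaluates to 3.88312e+10.
Boundary: ½(f(6) + f(43)) = ½(46656.0 + 6.32136e+09) = 3.16070e+09.
Integral + boundary = 4.19919e+10.
k=1: B_{2}/(2)! × [f^{(1)}(43) − f^{(1)}(6)] = 1/12 × (8.82051e+08 − 46656.0) = 7.35003e+07.
Running total after k=1: 4.20654e+10.
k=2: B_{4}/(4)! × [f^{(3)}(43) − f^{(3)}(6)] = −1/720 × (9.54084e+06 − 25920.0) = -13215.2.
Running total after k=2: 4.20654e+10.
k=3: B_{6}/(6)! × [f^{(5)}(43) − f^{(5)}(6)] = 1/30240 × (30960.0 − 4320.00) = 0.880952.

S_3 ≈ 4.20654e+10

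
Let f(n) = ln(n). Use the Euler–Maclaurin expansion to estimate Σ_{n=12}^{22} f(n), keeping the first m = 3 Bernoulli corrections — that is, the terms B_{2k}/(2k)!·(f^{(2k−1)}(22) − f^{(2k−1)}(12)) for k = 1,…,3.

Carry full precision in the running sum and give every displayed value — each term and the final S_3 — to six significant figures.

The integral term ∫_12^22 ln(x) dx = 28.1841.
Endpoint term: (f(12) + f(22))/2 = (2.48491 + 3.09104)/2 = 2.78797.
So far: 30.9720.
k=1: B_{2}/(2)! × [f^{(1)}(22) − f^{(1)}(12)] = 1/12 × (0.0454545 − 0.0833333) = -0.00315657.
After k=1: 30.9689.
k=2: B_{4}/(4)! × [f^{(3)}(22) − f^{(3)}(12)] = −1/720 × (0.000187829 − 0.00115741) = 1.34664e-06.
After k=2: 30.9689.
k=3: B_{6}/(6)! × [f^{(5)}(22) − f^{(5)}(12)] = 1/30240 × (4.65691e-06 − 9.64506e-05) = -3.03551e-09.

S_3 ≈ 30.9689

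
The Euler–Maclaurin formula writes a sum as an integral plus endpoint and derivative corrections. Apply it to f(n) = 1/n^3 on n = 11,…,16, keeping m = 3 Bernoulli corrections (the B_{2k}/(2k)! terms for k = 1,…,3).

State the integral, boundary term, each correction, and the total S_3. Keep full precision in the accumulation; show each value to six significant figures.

S_3 ≈ 0.00269005

The integral term ∫_11^16 1/x^3 dx = 0.00217911.
Boundary: ½(f(11) + f(16)) = ½(0.000751315 + 0.000244141) = 0.000497728.
Integral + boundary = 0.00267683.
Order-1 term: 1/12 · (-4.57764e-05 − (-0.000204904)) = 1.32606e-05.
Partial sum through k=1: 0.00269009.
Order-2 term: −1/720 · (-3.57628e-06 − (-3.38684e-05)) = -4.20724e-08.
Partial sum through k=2: 0.00269005.
Order-3 term: 1/30240 · (-5.86733e-07 − (-1.17560e-05)) = 3.69354e-10.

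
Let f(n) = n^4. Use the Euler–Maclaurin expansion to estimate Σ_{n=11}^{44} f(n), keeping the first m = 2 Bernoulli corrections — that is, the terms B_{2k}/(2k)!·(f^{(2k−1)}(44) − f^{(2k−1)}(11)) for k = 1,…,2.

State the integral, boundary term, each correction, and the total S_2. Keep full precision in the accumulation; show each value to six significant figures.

S_2 ≈ 3.48604e+07

Integral: ∫_11^44 x^4 dx = 3.29510e+07.
½[f(11) + f(44)] = ½[14641.0 + 3.74810e+06] = 1.88137e+06.
So far: 3.48324e+07.
k=1: B_{2}/(2)! × [f^{(1)}(44) − f^{(1)}(11)] = 1/12 × (340736 − 5324.00) = 27951.0.
Running total after k=1: 3.48604e+07.
k=2: B_{4}/(4)! × [f^{(3)}(44) − f^{(3)}(11)] = −1/720 × (1056.00 − 264.000) = -1.10000.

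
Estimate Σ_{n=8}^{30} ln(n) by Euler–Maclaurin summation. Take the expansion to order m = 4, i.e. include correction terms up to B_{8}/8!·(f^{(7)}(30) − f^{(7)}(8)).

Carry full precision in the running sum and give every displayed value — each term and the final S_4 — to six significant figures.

∫_8^30 ln(x) dx evaluates to 63.4004.
Boundary: ½(f(8) + f(30)) = ½(2.07944 + 3.40120) = 2.74032.
Running total after boundary: 66.1407.
Correction k=1: B_{2}/2! · (f^{(1)}(30) − f^{(1)}(8)) = 1/12 · (0.0333333 − 0.125000) = -0.00763889.
After k=1: 66.1331.
Correction k=2: B_{4}/4! · (f^{(3)}(30) − f^{(3)}(8)) = −1/720 · (7.40741e-05 − 0.00390625) = 5.32247e-06.
After k=2: 66.1331.
Correction k=3: B_{6}/6! · (f^{(5)}(30) − f^{(5)}(8)) = 1/30240 · (9.87654e-07 − 0.000732422) = -2.41876e-08.
After k=3: 66.1331.
Correction k=4: B_{8}/8! · (f^{(7)}(30) − f^{(7)}(8)) = −1/1209600 · (3.29218e-08 − 0.000343323) = 2.83804e-10.

S_4 ≈ 66.1331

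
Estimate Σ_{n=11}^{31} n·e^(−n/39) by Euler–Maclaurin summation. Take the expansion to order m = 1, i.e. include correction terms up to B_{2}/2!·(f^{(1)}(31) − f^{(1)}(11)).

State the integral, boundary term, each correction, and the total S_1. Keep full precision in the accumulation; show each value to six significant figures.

∫_11^31 x·e^(−x/39) dx evaluates to 237.783.
Boundary: ½(f(11) + f(31)) = ½(8.29659 + 14.0008) = 11.1487.
Running total after boundary: 248.932.
Correction k=1: B_{2}/2! · (f^{(1)}(31) − f^{(1)}(11)) = 1/12 · (0.0926439 − 0.541502) = -0.0374048.

S_1 ≈ 248.895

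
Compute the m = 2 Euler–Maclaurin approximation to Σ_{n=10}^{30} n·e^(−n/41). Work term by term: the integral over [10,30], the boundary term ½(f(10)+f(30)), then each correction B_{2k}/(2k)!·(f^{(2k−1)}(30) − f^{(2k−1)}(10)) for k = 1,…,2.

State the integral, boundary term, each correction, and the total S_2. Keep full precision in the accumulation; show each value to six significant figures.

S_2 ≈ 249.084

∫_10^30 x·e^(−x/41) dx evaluates to 237.988.
Boundary: ½(f(10) + f(30)) = ½(7.83564 + 14.4326) = 11.1341.
Running total after boundary: 249.123.
Correction k=1: B_{2}/2! · (f^{(1)}(30) − f^{(1)}(10)) = 1/12 · (0.129072 − 0.592451) = -0.0386149.
After k=1: 249.084.
Correction k=2: B_{4}/4! · (f^{(3)}(30) − f^{(3)}(10)) = −1/720 · (0.000649165 − 0.00128470) = 8.82686e-07.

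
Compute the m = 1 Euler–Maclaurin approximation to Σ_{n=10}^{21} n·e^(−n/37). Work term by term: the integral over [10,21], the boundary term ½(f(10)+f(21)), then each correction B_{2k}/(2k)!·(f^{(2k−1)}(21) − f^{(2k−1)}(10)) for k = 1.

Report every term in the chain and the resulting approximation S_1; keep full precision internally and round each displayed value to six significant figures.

∫_10^21 x·e^(−x/37) dx evaluates to 110.585.
Boundary: ½(f(10) + f(21)) = ½(7.63173 + 11.9050) = 9.76834.
So far: 120.353.
k=1: B_{2}/(2)! × [f^{(1)}(21) − f^{(1)}(10)] = 1/12 × (0.245147 − 0.556910) = -0.0259803.

S_1 ≈ 120.327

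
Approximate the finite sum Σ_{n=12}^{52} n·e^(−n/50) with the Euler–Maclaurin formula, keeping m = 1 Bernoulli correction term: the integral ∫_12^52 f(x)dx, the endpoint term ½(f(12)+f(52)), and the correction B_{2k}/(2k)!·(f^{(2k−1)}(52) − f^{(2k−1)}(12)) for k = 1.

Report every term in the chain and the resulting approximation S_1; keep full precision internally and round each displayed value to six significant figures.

Integral: ∫_12^52 x·e^(−x/50) dx = 635.927.
½[f(12) + f(52)] = ½[9.43953 + 18.3796] = 13.9096.
Running total after boundary: 649.837.
k=1: B_{2}/(2)! × [f^{(1)}(52) − f^{(1)}(12)] = 1/12 × (-0.0141382 − 0.597837) = -0.0509979.

S_1 ≈ 649.786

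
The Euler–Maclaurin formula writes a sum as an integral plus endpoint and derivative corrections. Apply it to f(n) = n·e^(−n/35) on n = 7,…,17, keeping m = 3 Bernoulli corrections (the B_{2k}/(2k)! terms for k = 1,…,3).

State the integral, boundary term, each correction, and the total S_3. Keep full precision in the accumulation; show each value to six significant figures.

S_3 ≈ 91.8325

The integral term ∫_7^17 x·e^(−x/35) dx = 83.7654.
Endpoint term: (f(7) + f(17))/2 = (5.73112 + 10.4594)/2 = 8.09525.
Running total after boundary: 91.8607.
Order-1 term: 1/12 · (0.316418 − 0.654985) = -0.0282139.
Running total after k=1: 91.8325.
Order-2 term: −1/720 · (0.00126280 − 0.00187138) = 8.45253e-07.
Running total after k=2: 91.8325.
Order-3 term: 1/30240 · (1.85086e-06 − 2.61885e-06) = -2.53964e-11.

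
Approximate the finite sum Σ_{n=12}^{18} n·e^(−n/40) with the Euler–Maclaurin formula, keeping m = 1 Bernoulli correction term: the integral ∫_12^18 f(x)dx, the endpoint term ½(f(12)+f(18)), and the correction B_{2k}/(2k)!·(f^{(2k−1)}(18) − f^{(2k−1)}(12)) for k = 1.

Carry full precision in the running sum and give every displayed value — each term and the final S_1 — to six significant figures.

The integral term ∫_12^18 x·e^(−x/40) dx = 61.6046.
Boundary: ½(f(12) + f(18)) = ½(8.88982 + 11.4773) = 10.1836.
So far: 71.7881.
Correction k=1: B_{2}/2! · (f^{(1)}(18) − f^{(1)}(12)) = 1/12 · (0.350695 − 0.518573) = -0.0139898.

S_1 ≈ 71.7742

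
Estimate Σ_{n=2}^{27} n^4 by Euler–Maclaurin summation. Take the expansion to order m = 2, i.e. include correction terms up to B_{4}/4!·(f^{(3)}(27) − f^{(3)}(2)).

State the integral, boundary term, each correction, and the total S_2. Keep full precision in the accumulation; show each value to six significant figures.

S_2 ≈ 3.14206e+06

∫_2^27 x^4 dx evaluates to 2.86978e+06.
Boundary: ½(f(2) + f(27)) = ½(16.0000 + 531441) = 265728.
Integral + boundary = 3.13550e+06.
k=1: B_{2}/(2)! × [f^{(1)}(27) − f^{(1)}(2)] = 1/12 × (78732.0 − 32.0000) = 6558.33.
Partial sum through k=1: 3.14206e+06.
k=2: B_{4}/(4)! × [f^{(3)}(27) − f^{(3)}(2)] = −1/720 × (648.000 − 48.0000) = -0.833333.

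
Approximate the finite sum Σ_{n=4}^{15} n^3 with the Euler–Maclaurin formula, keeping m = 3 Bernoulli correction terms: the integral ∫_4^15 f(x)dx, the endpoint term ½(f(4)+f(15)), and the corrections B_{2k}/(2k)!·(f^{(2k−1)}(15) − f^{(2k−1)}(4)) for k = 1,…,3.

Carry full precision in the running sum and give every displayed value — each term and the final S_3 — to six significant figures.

S_3 ≈ 14364.0

Integral: ∫_4^15 x^3 dx = 12592.2.
½[f(4) + f(15)] = ½[64.0000 + 3375.00] = 1719.50.
Running total after boundary: 14311.8.
Correction k=1: B_{2}/2! · (f^{(1)}(15) − f^{(1)}(4)) = 1/12 · (675.000 − 48.0000) = 52.2500.
Running total after k=1: 14364.0.
Correction k=2: B_{4}/4! · (f^{(3)}(15) − f^{(3)}(4)) = −1/720 · (6.00000 − 6.00000) = 0.00000.
Running total after k=2: 14364.0.
Correction k=3: B_{6}/6! · (f^{(5)}(15) − f^{(5)}(4)) = 1/30240 · (0.00000 − 0.00000) = 0.00000.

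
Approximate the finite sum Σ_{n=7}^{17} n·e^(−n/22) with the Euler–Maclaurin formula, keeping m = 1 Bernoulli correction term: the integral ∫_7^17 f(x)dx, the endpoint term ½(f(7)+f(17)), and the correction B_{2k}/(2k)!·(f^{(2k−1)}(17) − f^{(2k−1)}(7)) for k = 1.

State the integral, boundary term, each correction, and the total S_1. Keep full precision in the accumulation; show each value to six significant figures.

S_1 ≈ 74.3814

∫_7^17 x·e^(−x/22) dx evaluates to 67.9429.
Endpoint term: (f(7) + f(17))/2 = (5.09229 + 7.84978)/2 = 6.47104.
Running total after boundary: 74.4140.
Correction k=1: B_{2}/2! · (f^{(1)}(17) − f^{(1)}(7)) = 1/12 · (0.104944 − 0.496003) = -0.0325882.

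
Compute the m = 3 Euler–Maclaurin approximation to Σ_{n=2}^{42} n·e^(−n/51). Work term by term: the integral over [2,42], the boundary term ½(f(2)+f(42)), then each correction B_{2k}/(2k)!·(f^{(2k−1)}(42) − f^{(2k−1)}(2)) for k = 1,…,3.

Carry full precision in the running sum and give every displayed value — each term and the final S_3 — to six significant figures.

S_3 ≈ 527.552

Integral: ∫_2^42 x·e^(−x/51) dx = 517.444.
½[f(2) + f(42)] = ½[1.92309 + 18.4330] = 10.1780.
Integral + boundary = 527.622.
Correction k=1: B_{2}/2! · (f^{(1)}(42) − f^{(1)}(2)) = 1/12 · (0.0774494 − 0.923836) = -0.0705322.
Partial sum through k=1: 527.552.
Correction k=2: B_{4}/4! · (f^{(3)}(42) − f^{(3)}(2)) = −1/720 · (0.000367247 − 0.00109455) = 1.01014e-06.
Partial sum through k=2: 527.552.
Correction k=3: B_{6}/6! · (f^{(5)}(42) − f^{(5)}(2)) = 1/30240 · (2.70941e-07 − 7.05080e-07) = -1.43565e-11.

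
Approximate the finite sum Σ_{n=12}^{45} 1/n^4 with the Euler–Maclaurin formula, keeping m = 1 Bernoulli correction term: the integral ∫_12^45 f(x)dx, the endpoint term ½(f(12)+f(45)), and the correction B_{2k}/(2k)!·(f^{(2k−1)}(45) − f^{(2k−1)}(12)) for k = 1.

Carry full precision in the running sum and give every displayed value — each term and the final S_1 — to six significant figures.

∫_12^45 1/x^4 dx evaluates to 0.000189243.
Boundary: ½(f(12) + f(45)) = ½(4.82253e-05 + 2.43865e-07) = 2.42346e-05.
Integral + boundary = 0.000213478.
Order-1 term: 1/12 · (-2.16769e-08 − (-1.60751e-05)) = 1.33779e-06.

S_1 ≈ 0.000214816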